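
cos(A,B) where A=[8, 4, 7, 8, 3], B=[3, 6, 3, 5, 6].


A·B = 8·3 + 4·6 + 7·3 + 8·5 + 3·6 = 127
‖A‖ = √202 = 14.2127, ‖B‖ = √115 = 10.7238
cos = 127/(√202·√115) = 127/√23230 = 0.8333

0.8333


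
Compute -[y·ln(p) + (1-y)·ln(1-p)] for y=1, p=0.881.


BCE = -[y·ln(p) + (1-y)·ln(1-p)]
= -1·ln(0.881) - 0
= -ln(0.881) = 0.1267

0.1267


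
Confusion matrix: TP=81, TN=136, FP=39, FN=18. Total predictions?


Total = TP + TN + FP + FN
= 81 + 136 + 39 + 18
= 274
(Predicted positive: 120, predicted negative: 154)

274


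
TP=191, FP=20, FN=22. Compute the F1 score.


Precision = 191/211 = 0.9052
Recall = 191/213 = 0.8967
F1 = 2·P·R/(P+R) = 2·TP/(2·TP+FP+FN) = 382/(382+20+22) = 382/424 = 0.9009

0.9009


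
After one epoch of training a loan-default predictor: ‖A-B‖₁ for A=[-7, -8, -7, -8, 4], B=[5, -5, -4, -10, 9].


d = |-7-5| + |-8+ 5| + |-7+ 4| + |-8+ 10| + |4-9|
  = 12 + 3 + 3 + 2 + 5
  = 25

25


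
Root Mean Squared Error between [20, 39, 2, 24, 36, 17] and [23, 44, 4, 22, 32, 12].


MSE = 83/6 = 13.8333
RMSE = √(83/6) = 3.7193

3.7193


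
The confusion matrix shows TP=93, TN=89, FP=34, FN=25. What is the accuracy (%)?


Accuracy = (TP+TN)/(TP+TN+FP+FN)
= (93+89)/(241)
= 182/241 = 75.52%

75.52%


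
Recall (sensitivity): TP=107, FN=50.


Recall = TP/(TP+FN)
= 107/(107+50)
= 107/157 = 68.15%

68.15%


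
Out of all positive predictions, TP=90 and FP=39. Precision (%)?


Precision = TP/(TP+FP)
= 90/(90+39)
= 90/129 = 69.77%

69.77%


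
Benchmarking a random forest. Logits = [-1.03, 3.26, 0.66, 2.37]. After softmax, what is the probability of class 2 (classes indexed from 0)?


Exponentials: e^-1.03=0.357, e^3.26=26.0495, e^0.66=1.9348, e^2.37=10.6974
Sum = 39.0387
Softmax = [0.0091, 0.6673, 0.0496, 0.274]
p[2] = 1.9348/39.0387 = 0.0496

0.0496


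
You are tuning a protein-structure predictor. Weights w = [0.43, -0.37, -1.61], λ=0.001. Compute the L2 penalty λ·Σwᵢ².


‖w‖₂² = (0.43)² + (-0.37)² + (-1.61)²
     = 0.1849 + 0.1369 + 2.5921
     = 2.9139
λ·‖w‖₂² = 0.001·2.9139 = 0.002914

0.002914


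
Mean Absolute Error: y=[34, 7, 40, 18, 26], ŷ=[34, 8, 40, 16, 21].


Absolute errors: |34-34|=0, |7-8|=1, |40-40|=0, |18-16|=2, |26-21|=5
Sum = 8
MAE = 8/5 = 8/5

8/5


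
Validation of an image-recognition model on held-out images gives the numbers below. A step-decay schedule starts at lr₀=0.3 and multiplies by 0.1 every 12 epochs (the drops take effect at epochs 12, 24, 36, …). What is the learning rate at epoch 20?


n_drops = ⌊20/12⌋ = 1
lr = 0.3·0.1^1 = 0.3·0.1 = 0.03

0.03


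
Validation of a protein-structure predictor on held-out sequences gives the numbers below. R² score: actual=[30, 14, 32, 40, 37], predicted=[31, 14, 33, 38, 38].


ȳ = 30.6
SS_res = Σ(y-ŷ)² = 7
SS_tot = Σ(y-ȳ)² = 407.2
R² = 1 - SS_res/SS_tot = 1 - 0.0172 = 0.9828

0.9828


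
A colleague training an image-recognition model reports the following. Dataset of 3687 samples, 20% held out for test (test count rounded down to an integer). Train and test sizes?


Test = ⌊3687·20/100⌋ = 737
Train = 3687 - 737 = 2950

Train: 2950, Test: 737


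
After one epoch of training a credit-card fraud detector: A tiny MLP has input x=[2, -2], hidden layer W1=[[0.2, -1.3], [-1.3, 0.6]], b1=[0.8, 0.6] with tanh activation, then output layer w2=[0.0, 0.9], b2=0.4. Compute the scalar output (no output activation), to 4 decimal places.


z1[0] = (0.2)·(2) + (-1.3)·(-2) + 0.8 = 3.8
z1[1] = (-1.3)·(2) + (0.6)·(-2) + 0.6 = -3.2
h = tanh(z1) = [0.999, -0.9967]
output = (0.0)·(0.999) + (0.9)·(-0.9967) + 0.4 = -0.497

-0.497


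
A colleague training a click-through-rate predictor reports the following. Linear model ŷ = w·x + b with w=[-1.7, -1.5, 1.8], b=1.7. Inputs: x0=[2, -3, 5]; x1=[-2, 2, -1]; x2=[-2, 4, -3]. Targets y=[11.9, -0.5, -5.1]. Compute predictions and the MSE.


ŷ0 = (-1.7)·(2) + (-1.5)·(-3) + (1.8)·(5) + 1.7 = 11.8
ŷ1 = (-1.7)·(-2) + (-1.5)·(2) + (1.8)·(-1) + 1.7 = 0.3
ŷ2 = (-1.7)·(-2) + (-1.5)·(4) + (1.8)·(-3) + 1.7 = -6.3
errors² = [0.01, 0.64, 1.44]
MSE = 2.0900/3 = 0.6967

0.6967


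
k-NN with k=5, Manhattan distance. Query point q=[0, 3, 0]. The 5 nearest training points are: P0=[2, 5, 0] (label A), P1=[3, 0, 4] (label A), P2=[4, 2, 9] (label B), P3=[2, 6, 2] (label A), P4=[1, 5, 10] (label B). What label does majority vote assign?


d(q,P0) = 4  (label A)
d(q,P1) = 10  (label A)
d(q,P2) = 14  (label B)
d(q,P3) = 7  (label A)
d(q,P4) = 13  (label B)
Votes: A=3, B=2
Majority → A

A


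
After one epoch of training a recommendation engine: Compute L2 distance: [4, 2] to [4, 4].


d = √((4-4)² + (2-4)²)
  = √(0 + 4)
  = √4 = 2.0

2.0


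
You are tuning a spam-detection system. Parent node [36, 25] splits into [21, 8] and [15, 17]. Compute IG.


Parent = [36, 25], H_parent = 0.9764
H_left = 0.8498 (n=29), H_right = 0.9972 (n=32)
H_children = (29/61)·0.8498 + (32/61)·0.9972 = 0.9271
IG = 0.9764 - 0.9271 = 0.0493

0.0493


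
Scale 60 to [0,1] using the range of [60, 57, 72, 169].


min=57, max=169
(60-57)/(169-57) = 3/112 = 0.0268

0.0268


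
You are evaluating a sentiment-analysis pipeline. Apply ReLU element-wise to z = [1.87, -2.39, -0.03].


ReLU(1.87) = max(0, 1.87) = 1.87
ReLU(-2.39) = max(0, -2.39) = 0.0
ReLU(-0.03) = max(0, -0.03) = 0.0
result = [1.87, 0.0, 0.0]

[1.87, 0.0, 0.0]


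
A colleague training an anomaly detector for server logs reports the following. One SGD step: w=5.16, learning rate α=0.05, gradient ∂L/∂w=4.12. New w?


w_new = w - α·∇
= 5.16 - 0.05·4.12
= 5.16 - 0.206
= 4.954

4.954


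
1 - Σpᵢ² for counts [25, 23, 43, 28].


Probabilities: [25/119, 23/119, 43/119, 28/119] ≈ [0.2101, 0.1933, 0.3613, 0.2353]
Σpᵢ² = (625 + 529 + 1849 + 784)/119² = 3787/14161
Gini = 1 - Σpᵢ² = 1 - 3787/14161 = 0.7326

0.7326


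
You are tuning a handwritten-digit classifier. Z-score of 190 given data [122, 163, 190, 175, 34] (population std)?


μ = 136.8, σ = 56.1477
z = (190 - 136.8)/56.1477 = 0.9475

0.9475


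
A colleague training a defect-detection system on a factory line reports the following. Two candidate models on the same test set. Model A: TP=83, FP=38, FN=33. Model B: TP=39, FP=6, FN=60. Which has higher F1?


Model A: P=83/121=0.686, R=83/116=0.7155, F1=2PR/(P+R)=2TP/(2TP+FP+FN)=166/237=0.7004
Model B: P=39/45=0.8667, R=39/99=0.3939, F1=2PR/(P+R)=2TP/(2TP+FP+FN)=78/144=0.5417
0.7004 > 0.5417 → Model A

Model A


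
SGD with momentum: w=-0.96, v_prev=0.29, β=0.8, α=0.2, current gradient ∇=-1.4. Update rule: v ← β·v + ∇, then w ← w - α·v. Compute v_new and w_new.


v_new = 0.8·0.29 - 1.4 = 0.232 - 1.4 = -1.168
w_new = -0.96 - 0.2·-1.168 = -0.96 + 0.2336 = -0.7264

v_new=-1.168, w_new=-0.7264


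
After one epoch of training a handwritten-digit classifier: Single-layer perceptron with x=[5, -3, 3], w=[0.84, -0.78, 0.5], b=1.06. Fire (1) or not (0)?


z = (5)·(0.84) + (-3)·(-0.78) + (3)·(0.5) + 1.06
  = 9.1
step(z) = 1 (z≥0)

1


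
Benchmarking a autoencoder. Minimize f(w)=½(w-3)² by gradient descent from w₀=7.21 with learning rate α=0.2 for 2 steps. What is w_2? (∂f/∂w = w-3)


step 1: grad = 7.21-3 = 4.21; w = 7.21 - 0.2·(4.21) = 6.368
step 2: grad = 6.368-3 = 3.368; w = 6.368 - 0.2·(3.368) = 5.6944

5.6944


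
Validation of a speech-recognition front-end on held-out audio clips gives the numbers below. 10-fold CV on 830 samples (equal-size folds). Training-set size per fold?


Fold size = 830/10 = 83
Training per fold = 830 - 83 = 747

747


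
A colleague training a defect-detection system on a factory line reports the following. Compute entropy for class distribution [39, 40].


Probabilities: [39/79, 40/79] ≈ [0.4937, 0.5063]
H = -((39/79)·log₂(39/79) + (40/79)·log₂(40/79))
  = 0.9999 bits

0.9999 bits


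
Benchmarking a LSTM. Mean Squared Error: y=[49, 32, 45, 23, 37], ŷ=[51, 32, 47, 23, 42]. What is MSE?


Squared errors: (49-51)²=4, (32-32)²=0, (45-47)²=4, (23-23)²=0, (37-42)²=25
Sum = 33
MSE = 33/5 = 33/5

33/5


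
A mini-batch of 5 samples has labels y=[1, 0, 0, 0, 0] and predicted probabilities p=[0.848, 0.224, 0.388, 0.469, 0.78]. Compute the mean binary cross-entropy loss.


L[0] = -ln(0.848) = 0.1649
L[1] = -ln(1-0.224) = -ln(0.776) = 0.2536
L[2] = -ln(1-0.388) = -ln(0.612) = 0.491
L[3] = -ln(1-0.469) = -ln(0.531) = 0.633
L[4] = -ln(1-0.78) = -ln(0.22) = 1.5141
mean = (0.1649 + 0.2536 + 0.491 + 0.633 + 1.5141)/5 = 0.6113

0.6113


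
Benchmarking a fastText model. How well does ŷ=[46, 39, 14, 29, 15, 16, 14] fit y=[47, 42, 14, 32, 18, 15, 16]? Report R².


ȳ = 26.2857
SS_res = Σ(y-ŷ)² = 33
SS_tot = Σ(y-ȳ)² = 1161.43
R² = 1 - SS_res/SS_tot = 1 - 0.0284 = 0.9716

0.9716


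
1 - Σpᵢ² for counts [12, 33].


Probabilities: [12/45, 33/45] ≈ [0.2667, 0.7333]
Σpᵢ² = (144 + 1089)/45² = 1233/2025
Gini = 1 - Σpᵢ² = 1 - 1233/2025 = 0.3911

0.3911


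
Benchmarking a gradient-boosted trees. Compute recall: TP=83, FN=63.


Recall = TP/(TP+FN)
= 83/(83+63)
= 83/146 = 56.85%

56.85%


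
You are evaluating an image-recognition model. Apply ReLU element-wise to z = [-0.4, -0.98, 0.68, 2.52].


ReLU(-0.4) = max(0, -0.4) = 0.0
ReLU(-0.98) = max(0, -0.98) = 0.0
ReLU(0.68) = max(0, 0.68) = 0.68
ReLU(2.52) = max(0, 2.52) = 2.52
result = [0.0, 0.0, 0.68, 2.52]

[0.0, 0.0, 0.68, 2.52]


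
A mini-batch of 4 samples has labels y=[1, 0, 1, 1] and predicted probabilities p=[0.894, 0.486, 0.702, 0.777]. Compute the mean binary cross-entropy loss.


L[0] = -ln(0.894) = 0.112
L[1] = -ln(1-0.486) = -ln(0.514) = 0.6655
L[2] = -ln(0.702) = 0.3538
L[3] = -ln(0.777) = 0.2523
mean = (0.112 + 0.6655 + 0.3538 + 0.2523)/4 = 0.3459

0.3459


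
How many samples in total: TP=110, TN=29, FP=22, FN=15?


Total = TP + TN + FP + FN
= 110 + 29 + 22 + 15
= 176
(Predicted positive: 132, predicted negative: 44)

176


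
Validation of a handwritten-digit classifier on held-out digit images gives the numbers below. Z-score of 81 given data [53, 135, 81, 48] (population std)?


μ = 79.25, σ = 34.557
z = (81 - 79.25)/34.557 = 0.0506

0.0506


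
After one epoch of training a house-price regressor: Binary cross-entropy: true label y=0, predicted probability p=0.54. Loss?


BCE = -[y·ln(p) + (1-y)·ln(1-p)]
= -0 - 1·ln(1-0.54)
= -ln(0.46) = 0.7765

0.7765


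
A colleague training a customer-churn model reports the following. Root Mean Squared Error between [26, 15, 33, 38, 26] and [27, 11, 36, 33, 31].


MSE = 76/5 = 15.2
RMSE = √(76/5) = 3.8987

3.8987


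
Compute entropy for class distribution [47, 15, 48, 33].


Probabilities: [47/143, 15/143, 48/143, 33/143] ≈ [0.3287, 0.1049, 0.3357, 0.2308]
H = -((47/143)·log₂(47/143) + (15/143)·log₂(15/143) + (48/143)·log₂(48/143) + (33/143)·log₂(33/143))
  = 1.8857 bits

1.8857 bits


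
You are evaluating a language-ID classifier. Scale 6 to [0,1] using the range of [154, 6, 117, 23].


min=6, max=154
(6-6)/(154-6) = 0/148 = 0.0

0.0


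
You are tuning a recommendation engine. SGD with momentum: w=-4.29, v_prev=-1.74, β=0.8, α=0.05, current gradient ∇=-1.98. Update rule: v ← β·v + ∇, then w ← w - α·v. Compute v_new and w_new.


v_new = 0.8·-1.74 - 1.98 = -1.392 - 1.98 = -3.372
w_new = -4.29 - 0.05·-3.372 = -4.29 + 0.1686 = -4.1214

v_new=-3.372, w_new=-4.1214


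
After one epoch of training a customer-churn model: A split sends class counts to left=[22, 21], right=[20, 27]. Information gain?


Parent = [42, 48], H_parent = 0.9968
H_left = 0.9996 (n=43), H_right = 0.9839 (n=47)
H_children = (43/90)·0.9996 + (47/90)·0.9839 = 0.9914
IG = 0.9968 - 0.9914 = 0.0054

0.0054


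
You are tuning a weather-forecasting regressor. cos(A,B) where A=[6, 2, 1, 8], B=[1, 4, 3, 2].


A·B = 6·1 + 2·4 + 1·3 + 8·2 = 33
‖A‖ = √105 = 10.247, ‖B‖ = √30 = 5.4772
cos = 33/(√105·√30) = 33/√3150 = 0.588

0.588


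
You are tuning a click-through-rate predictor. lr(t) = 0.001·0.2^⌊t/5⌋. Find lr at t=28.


n_drops = ⌊28/5⌋ = 5
lr = 0.001·0.2^5 = 0.001·0.00032 = 0.00000032

0.00000032


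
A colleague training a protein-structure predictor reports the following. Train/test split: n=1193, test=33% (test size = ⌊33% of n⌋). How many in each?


Test = ⌊1193·33/100⌋ = 393
Train = 1193 - 393 = 800

Train: 800, Test: 393


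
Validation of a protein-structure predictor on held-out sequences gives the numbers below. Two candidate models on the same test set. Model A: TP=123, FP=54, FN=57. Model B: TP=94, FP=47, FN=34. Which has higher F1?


Model A: P=123/177=0.6949, R=123/180=0.6833, F1=2PR/(P+R)=2TP/(2TP+FP+FN)=246/357=0.6891
Model B: P=94/141=0.6667, R=94/128=0.7344, F1=2PR/(P+R)=2TP/(2TP+FP+FN)=188/269=0.6989
0.6891 < 0.6989 → Model B

Model B


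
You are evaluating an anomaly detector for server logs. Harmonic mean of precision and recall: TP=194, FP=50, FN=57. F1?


Precision = 194/244 = 0.7951
Recall = 194/251 = 0.7729
F1 = 2·P·R/(P+R) = 2·TP/(2·TP+FP+FN) = 388/(388+50+57) = 388/495 = 0.7838

0.7838


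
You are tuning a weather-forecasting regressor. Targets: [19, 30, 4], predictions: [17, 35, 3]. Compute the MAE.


Absolute errors: |19-17|=2, |30-35|=5, |4-3|=1
Sum = 8
MAE = 8/3 = 8/3

8/3


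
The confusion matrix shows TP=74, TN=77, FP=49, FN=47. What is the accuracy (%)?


Accuracy = (TP+TN)/(TP+TN+FP+FN)
= (74+77)/(247)
= 151/247 = 61.13%

61.13%


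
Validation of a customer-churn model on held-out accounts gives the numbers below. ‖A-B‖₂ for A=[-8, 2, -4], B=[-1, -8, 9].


d = √((-8+ 1)² + (2+ 8)² + (-4-9)²)
  = √(49 + 100 + 169)
  = √318 = 17.8326

17.8326


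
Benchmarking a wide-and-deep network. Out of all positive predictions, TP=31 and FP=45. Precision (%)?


Precision = TP/(TP+FP)
= 31/(31+45)
= 31/76 = 40.79%

40.79%


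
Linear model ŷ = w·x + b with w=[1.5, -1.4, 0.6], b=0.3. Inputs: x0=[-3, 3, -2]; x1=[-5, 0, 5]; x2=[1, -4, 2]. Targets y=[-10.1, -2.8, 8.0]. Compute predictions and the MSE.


ŷ0 = (1.5)·(-3) + (-1.4)·(3) + (0.6)·(-2) + 0.3 = -9.6
ŷ1 = (1.5)·(-5) + (-1.4)·(0) + (0.6)·(5) + 0.3 = -4.2
ŷ2 = (1.5)·(1) + (-1.4)·(-4) + (0.6)·(2) + 0.3 = 8.6
errors² = [0.25, 1.96, 0.36]
MSE = 2.5700/3 = 0.8567

0.8567


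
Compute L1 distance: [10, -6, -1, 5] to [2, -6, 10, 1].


d = |10-2| + |-6+ 6| + |-1-10| + |5-1|
  = 8 + 0 + 11 + 4
  = 23

23


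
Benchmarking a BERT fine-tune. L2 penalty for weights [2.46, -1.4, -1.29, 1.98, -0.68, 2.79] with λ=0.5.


‖w‖₂² = (2.46)² + (-1.4)² + (-1.29)² + (1.98)² + (-0.68)² + (2.79)²
     = 6.0516 + 1.96 + 1.6641 + 3.9204 + 0.4624 + 7.7841
     = 21.8426
λ·‖w‖₂² = 0.5·21.8426 = 10.9213

10.9213


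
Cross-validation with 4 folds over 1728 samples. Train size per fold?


Fold size = 1728/4 = 432
Training per fold = 1728 - 432 = 1296

1296


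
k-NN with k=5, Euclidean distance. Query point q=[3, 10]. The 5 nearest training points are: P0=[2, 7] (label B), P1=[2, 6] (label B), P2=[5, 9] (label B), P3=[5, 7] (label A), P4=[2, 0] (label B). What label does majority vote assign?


d(q,P0) = 3.1623  (label B)
d(q,P1) = 4.1231  (label B)
d(q,P2) = 2.2361  (label B)
d(q,P3) = 3.6056  (label A)
d(q,P4) = 10.0499  (label B)
Votes: A=1, B=4
Majority → B

B


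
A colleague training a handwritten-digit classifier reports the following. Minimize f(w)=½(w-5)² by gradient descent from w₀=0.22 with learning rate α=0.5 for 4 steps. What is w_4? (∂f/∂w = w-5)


step 1: grad = 0.22-5 = -4.78; w = 0.22 - 0.5·(-4.78) = 2.61
step 2: grad = 2.61-5 = -2.39; w = 2.61 - 0.5·(-2.39) = 3.805
step 3: grad = 3.805-5 = -1.195; w = 3.805 - 0.5·(-1.195) = 4.4025
step 4: grad = 4.4025-5 = -0.5975; w = 4.4025 - 0.5·(-0.5975) = 4.70125

4.70125


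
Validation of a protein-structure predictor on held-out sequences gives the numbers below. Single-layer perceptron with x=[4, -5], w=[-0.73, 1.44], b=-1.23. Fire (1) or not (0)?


z = (4)·(-0.73) + (-5)·(1.44) - 1.23
  = -11.35
step(z) = 0 (z<0)

0


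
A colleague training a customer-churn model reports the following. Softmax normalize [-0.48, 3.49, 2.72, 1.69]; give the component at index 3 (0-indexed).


Exponentials: e^-0.48=0.6188, e^3.49=32.7859, e^2.72=15.1803, e^1.69=5.4195
Sum = 54.0045
Softmax = [0.0115, 0.6071, 0.2811, 0.1004]
p[3] = 5.4195/54.0045 = 0.1004

0.1004


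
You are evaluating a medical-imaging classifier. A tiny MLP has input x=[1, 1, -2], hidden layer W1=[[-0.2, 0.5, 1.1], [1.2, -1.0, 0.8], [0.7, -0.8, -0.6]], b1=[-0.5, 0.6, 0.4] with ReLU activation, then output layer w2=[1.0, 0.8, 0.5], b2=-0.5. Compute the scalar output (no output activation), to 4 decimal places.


z1[0] = (-0.2)·(1) + (0.5)·(1) + (1.1)·(-2) - 0.5 = -2.4
z1[1] = (1.2)·(1) + (-1.0)·(1) + (0.8)·(-2) + 0.6 = -0.8
z1[2] = (0.7)·(1) + (-0.8)·(1) + (-0.6)·(-2) + 0.4 = 1.5
h = ReLU(z1) = [0.0, 0.0, 1.5]
output = (1.0)·(0.0) + (0.8)·(0.0) + (0.5)·(1.5) - 0.5 = 0.25

0.25


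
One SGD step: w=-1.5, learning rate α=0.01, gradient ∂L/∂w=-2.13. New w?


w_new = w - α·∇
= -1.5 - 0.01·-2.13
= -1.5 + 0.0213
= -1.4787

-1.4787


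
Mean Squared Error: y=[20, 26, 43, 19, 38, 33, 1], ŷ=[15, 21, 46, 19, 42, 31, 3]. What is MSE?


Squared errors: (20-15)²=25, (26-21)²=25, (43-46)²=9, (19-19)²=0, (38-42)²=16, (33-31)²=4, (1-3)²=4
Sum = 83
MSE = 83/7 = 83/7

83/7


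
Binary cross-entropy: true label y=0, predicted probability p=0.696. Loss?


BCE = -[y·ln(p) + (1-y)·ln(1-p)]
= -0 - 1·ln(1-0.696)
= -ln(0.304) = 1.1907

1.1907


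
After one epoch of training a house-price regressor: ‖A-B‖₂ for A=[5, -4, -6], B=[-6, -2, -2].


d = √((5+ 6)² + (-4+ 2)² + (-6+ 2)²)
  = √(121 + 4 + 16)
  = √141 = 11.8743

11.8743


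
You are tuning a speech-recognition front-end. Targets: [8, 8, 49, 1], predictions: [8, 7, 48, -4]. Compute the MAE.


Absolute errors: |8-8|=0, |8-7|=1, |49-48|=1, |1+ 4|=5
Sum = 7
MAE = 7/4 = 7/4

7/4


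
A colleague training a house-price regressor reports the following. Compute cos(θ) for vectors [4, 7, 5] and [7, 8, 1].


A·B = 4·7 + 7·8 + 5·1 = 89
‖A‖ = √90 = 9.4868, ‖B‖ = √114 = 10.6771
cos = 89/(√90·√114) = 89/√10260 = 0.8787

0.8787


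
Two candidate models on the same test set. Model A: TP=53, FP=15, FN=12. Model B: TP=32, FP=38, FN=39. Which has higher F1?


Model A: P=53/68=0.7794, R=53/65=0.8154, F1=2PR/(P+R)=2TP/(2TP+FP+FN)=106/133=0.797
Model B: P=32/70=0.4571, R=32/71=0.4507, F1=2PR/(P+R)=2TP/(2TP+FP+FN)=64/141=0.4539
0.797 > 0.4539 → Model A

Model A


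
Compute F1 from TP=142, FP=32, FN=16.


Precision = 142/174 = 0.8161
Recall = 142/158 = 0.8987
F1 = 2·P·R/(P+R) = 2·TP/(2·TP+FP+FN) = 284/(284+32+16) = 284/332 = 0.8554

0.8554


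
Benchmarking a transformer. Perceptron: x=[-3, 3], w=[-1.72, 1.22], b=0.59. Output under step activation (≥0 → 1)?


z = (-3)·(-1.72) + (3)·(1.22) + 0.59
  = 9.41
step(z) = 1 (z≥0)

1


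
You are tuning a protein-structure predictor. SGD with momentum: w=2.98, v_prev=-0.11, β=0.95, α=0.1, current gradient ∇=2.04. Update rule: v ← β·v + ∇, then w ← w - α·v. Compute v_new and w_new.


v_new = 0.95·-0.11 + 2.04 = -0.1045 + 2.04 = 1.9355
w_new = 2.98 - 0.1·1.9355 = 2.98 - 0.19355 = 2.78645

v_new=1.9355, w_new=2.78645


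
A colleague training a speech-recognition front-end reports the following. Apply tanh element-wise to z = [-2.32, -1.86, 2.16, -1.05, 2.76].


tanh(-2.32) = -0.9809
tanh(-1.86) = -0.9527
tanh(2.16) = 0.9737
tanh(-1.05) = -0.7818
tanh(2.76) = 0.992
result = [-0.9809, -0.9527, 0.9737, -0.7818, 0.992]

[-0.9809, -0.9527, 0.9737, -0.7818, 0.992]


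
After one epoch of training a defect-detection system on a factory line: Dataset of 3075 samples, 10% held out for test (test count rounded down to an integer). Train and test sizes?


Test = ⌊3075·10/100⌋ = 307
Train = 3075 - 307 = 2768

Train: 2768, Test: 307


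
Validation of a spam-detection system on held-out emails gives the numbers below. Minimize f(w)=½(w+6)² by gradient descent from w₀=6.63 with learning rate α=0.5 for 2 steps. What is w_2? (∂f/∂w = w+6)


step 1: grad = 6.63+6 = 12.63; w = 6.63 - 0.5·(12.63) = 0.315
step 2: grad = 0.315+6 = 6.315; w = 0.315 - 0.5·(6.315) = -2.8425

-2.8425


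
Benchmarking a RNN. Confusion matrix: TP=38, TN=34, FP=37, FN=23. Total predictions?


Total = TP + TN + FP + FN
= 38 + 34 + 37 + 23
= 132
(Predicted positive: 75, predicted negative: 57)

132


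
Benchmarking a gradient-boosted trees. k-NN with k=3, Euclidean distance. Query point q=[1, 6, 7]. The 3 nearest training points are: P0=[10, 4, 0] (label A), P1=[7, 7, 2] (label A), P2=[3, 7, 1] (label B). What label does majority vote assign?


d(q,P0) = 11.5758  (label A)
d(q,P1) = 7.874  (label A)
d(q,P2) = 6.4031  (label B)
Votes: A=2, B=1
Majority → A

A


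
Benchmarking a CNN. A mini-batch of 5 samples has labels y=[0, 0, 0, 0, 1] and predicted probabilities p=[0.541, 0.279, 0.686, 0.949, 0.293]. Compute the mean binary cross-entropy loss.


L[0] = -ln(1-0.541) = -ln(0.459) = 0.7787
L[1] = -ln(1-0.279) = -ln(0.721) = 0.3271
L[2] = -ln(1-0.686) = -ln(0.314) = 1.1584
L[3] = -ln(1-0.949) = -ln(0.051) = 2.9759
L[4] = -ln(0.293) = 1.2276
mean = (0.7787 + 0.3271 + 1.1584 + 2.9759 + 1.2276)/5 = 1.2935

1.2935


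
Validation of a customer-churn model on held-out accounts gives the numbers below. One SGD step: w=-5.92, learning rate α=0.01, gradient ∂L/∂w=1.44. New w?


w_new = w - α·∇
= -5.92 - 0.01·1.44
= -5.92 - 0.0144
= -5.9344

-5.9344


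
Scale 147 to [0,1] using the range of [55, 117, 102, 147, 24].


min=24, max=147
(147-24)/(147-24) = 123/123 = 1.0

1.0


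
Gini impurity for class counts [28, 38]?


Probabilities: [28/66, 38/66] ≈ [0.4242, 0.5758]
Σpᵢ² = (784 + 1444)/66² = 2228/4356
Gini = 1 - Σpᵢ² = 1 - 2228/4356 = 0.4885

0.4885


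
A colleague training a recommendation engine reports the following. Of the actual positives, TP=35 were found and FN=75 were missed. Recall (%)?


Recall = TP/(TP+FN)
= 35/(35+75)
= 35/110 = 31.82%

31.82%


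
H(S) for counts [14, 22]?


Probabilities: [14/36, 22/36] ≈ [0.3889, 0.6111]
H = -((14/36)·log₂(14/36) + (22/36)·log₂(22/36))
  = 0.9641 bits

0.9641 bits


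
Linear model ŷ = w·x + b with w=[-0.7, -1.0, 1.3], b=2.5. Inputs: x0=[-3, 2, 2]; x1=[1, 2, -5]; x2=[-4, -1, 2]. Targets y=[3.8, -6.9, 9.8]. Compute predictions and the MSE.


ŷ0 = (-0.7)·(-3) + (-1.0)·(2) + (1.3)·(2) + 2.5 = 5.2
ŷ1 = (-0.7)·(1) + (-1.0)·(2) + (1.3)·(-5) + 2.5 = -6.7
ŷ2 = (-0.7)·(-4) + (-1.0)·(-1) + (1.3)·(2) + 2.5 = 8.9
errors² = [1.96, 0.04, 0.81]
MSE = 2.8100/3 = 0.9367

0.9367


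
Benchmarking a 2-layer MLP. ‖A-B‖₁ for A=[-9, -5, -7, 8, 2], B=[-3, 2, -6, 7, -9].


d = |-9+ 3| + |-5-2| + |-7+ 6| + |8-7| + |2+ 9|
  = 6 + 7 + 1 + 1 + 11
  = 26

26


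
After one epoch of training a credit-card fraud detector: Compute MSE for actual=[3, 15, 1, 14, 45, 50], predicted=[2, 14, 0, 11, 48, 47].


Squared errors: (3-2)²=1, (15-14)²=1, (1-0)²=1, (14-11)²=9, (45-48)²=9, (50-47)²=9
Sum = 30
MSE = 30/6 = 5

5


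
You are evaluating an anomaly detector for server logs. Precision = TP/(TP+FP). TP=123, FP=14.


Precision = TP/(TP+FP)
= 123/(123+14)
= 123/137 = 89.78%

89.78%


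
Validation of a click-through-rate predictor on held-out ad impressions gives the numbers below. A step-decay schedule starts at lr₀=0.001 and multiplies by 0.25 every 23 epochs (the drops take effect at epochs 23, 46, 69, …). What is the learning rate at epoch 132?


n_drops = ⌊132/23⌋ = 5
lr = 0.001·0.25^5 = 0.001·0.0009765625 = 0.0000009765625

0.0000009765625


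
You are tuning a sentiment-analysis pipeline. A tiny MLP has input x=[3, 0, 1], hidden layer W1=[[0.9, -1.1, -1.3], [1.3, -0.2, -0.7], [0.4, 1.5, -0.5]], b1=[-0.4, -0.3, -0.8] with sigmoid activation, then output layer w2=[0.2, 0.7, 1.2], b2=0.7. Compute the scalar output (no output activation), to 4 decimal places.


z1[0] = (0.9)·(3) + (-1.1)·(0) + (-1.3)·(1) - 0.4 = 1.0
z1[1] = (1.3)·(3) + (-0.2)·(0) + (-0.7)·(1) - 0.3 = 2.9
z1[2] = (0.4)·(3) + (1.5)·(0) + (-0.5)·(1) - 0.8 = -0.1
h = sigmoid(z1) = [0.7311, 0.9478, 0.475]
output = (0.2)·(0.7311) + (0.7)·(0.9478) + (1.2)·(0.475) + 0.7 = 2.0797

2.0797


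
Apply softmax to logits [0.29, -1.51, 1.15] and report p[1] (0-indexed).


Exponentials: e^0.29=1.3364, e^-1.51=0.2209, e^1.15=3.1582
Sum = 4.7155
Softmax = [0.2834, 0.0468, 0.6697]
p[1] = 0.2209/4.7155 = 0.0468

0.0468


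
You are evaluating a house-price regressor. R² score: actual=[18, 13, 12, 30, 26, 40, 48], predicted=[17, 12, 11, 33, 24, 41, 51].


ȳ = 26.7143
SS_res = Σ(y-ŷ)² = 26
SS_tot = Σ(y-ȳ)² = 1121.43
R² = 1 - SS_res/SS_tot = 1 - 0.0232 = 0.9768

0.9768


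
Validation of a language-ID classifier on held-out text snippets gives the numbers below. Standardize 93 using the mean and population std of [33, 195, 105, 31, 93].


μ = 91.4, σ = 59.9653
z = (93 - 91.4)/59.9653 = 0.0267

0.0267


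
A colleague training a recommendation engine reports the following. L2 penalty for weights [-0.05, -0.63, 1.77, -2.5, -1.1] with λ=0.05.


‖w‖₂² = (-0.05)² + (-0.63)² + (1.77)² + (-2.5)² + (-1.1)²
     = 0.0025 + 0.3969 + 3.1329 + 6.25 + 1.21
     = 10.9923
λ·‖w‖₂² = 0.05·10.9923 = 0.549615

0.549615


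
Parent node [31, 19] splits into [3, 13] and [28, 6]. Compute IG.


Parent = [31, 19], H_parent = 0.958
H_left = 0.6962 (n=16), H_right = 0.6723 (n=34)
H_children = (16/50)·0.6962 + (34/50)·0.6723 = 0.6799
IG = 0.958 - 0.6799 = 0.2781

0.2781


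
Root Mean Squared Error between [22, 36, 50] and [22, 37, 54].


MSE = 17/3 = 5.6667
RMSE = √(17/3) = 2.3805

2.3805


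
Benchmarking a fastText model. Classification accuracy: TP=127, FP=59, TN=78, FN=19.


Accuracy = (TP+TN)/(TP+TN+FP+FN)
= (127+78)/(283)
= 205/283 = 72.44%

72.44%


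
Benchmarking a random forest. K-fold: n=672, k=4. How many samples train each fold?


Fold size = 672/4 = 168
Training per fold = 672 - 168 = 504

504


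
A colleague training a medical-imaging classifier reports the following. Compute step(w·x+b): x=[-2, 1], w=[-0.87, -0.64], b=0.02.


z = (-2)·(-0.87) + (1)·(-0.64) + 0.02
  = 1.12
step(z) = 1 (z≥0)

1


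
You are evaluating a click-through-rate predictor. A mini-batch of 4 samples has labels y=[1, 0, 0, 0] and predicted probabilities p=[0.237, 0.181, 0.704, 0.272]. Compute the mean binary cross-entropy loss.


L[0] = -ln(0.237) = 1.4397
L[1] = -ln(1-0.181) = -ln(0.819) = 0.1997
L[2] = -ln(1-0.704) = -ln(0.296) = 1.2174
L[3] = -ln(1-0.272) = -ln(0.728) = 0.3175
mean = (1.4397 + 0.1997 + 1.2174 + 0.3175)/4 = 0.7936

0.7936


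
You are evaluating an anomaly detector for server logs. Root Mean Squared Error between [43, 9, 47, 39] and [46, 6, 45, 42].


MSE = 31/4 = 7.75
RMSE = √(31/4) = 2.7839

2.7839


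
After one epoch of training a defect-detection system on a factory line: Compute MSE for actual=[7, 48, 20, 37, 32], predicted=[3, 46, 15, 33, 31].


Squared errors: (7-3)²=16, (48-46)²=4, (20-15)²=25, (37-33)²=16, (32-31)²=1
Sum = 62
MSE = 62/5 = 62/5

62/5


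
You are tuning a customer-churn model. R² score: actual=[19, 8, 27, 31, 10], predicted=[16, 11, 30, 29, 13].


ȳ = 19
SS_res = Σ(y-ŷ)² = 40
SS_tot = Σ(y-ȳ)² = 410
R² = 1 - SS_res/SS_tot = 1 - 0.0976 = 0.9024

0.9024


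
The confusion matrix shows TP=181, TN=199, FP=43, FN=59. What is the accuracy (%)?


Accuracy = (TP+TN)/(TP+TN+FP+FN)
= (181+199)/(482)
= 380/482 = 78.84%

78.84%


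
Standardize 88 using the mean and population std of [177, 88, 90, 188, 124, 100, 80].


μ = 121, σ = 41.0679
z = (88 - 121)/41.0679 = -0.8035

-0.8035


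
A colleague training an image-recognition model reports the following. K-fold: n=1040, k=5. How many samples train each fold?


Fold size = 1040/5 = 208
Training per fold = 1040 - 208 = 832

832


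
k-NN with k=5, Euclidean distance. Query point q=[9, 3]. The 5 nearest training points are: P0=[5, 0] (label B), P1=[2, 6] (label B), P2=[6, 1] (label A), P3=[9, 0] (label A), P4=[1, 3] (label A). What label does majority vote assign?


d(q,P0) = 5.0  (label B)
d(q,P1) = 7.6158  (label B)
d(q,P2) = 3.6056  (label A)
d(q,P3) = 3.0  (label A)
d(q,P4) = 8.0  (label A)
Votes: A=3, B=2
Majority → A

A


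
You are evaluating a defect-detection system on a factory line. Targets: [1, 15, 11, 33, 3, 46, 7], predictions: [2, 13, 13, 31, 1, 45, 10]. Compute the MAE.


Absolute errors: |1-2|=1, |15-13|=2, |11-13|=2, |33-31|=2, |3-1|=2, |46-45|=1, |7-10|=3
Sum = 13
MAE = 13/7 = 13/7

13/7


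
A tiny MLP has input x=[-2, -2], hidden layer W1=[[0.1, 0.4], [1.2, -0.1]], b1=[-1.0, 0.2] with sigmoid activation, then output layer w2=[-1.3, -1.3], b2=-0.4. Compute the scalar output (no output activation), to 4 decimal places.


z1[0] = (0.1)·(-2) + (0.4)·(-2) - 1.0 = -2.0
z1[1] = (1.2)·(-2) + (-0.1)·(-2) + 0.2 = -2.0
h = sigmoid(z1) = [0.1192, 0.1192]
output = (-1.3)·(0.1192) + (-1.3)·(0.1192) - 0.4 = -0.7099

-0.7099


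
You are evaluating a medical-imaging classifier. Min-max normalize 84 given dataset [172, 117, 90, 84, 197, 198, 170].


min=84, max=198
(84-84)/(198-84) = 0/114 = 0.0

0.0


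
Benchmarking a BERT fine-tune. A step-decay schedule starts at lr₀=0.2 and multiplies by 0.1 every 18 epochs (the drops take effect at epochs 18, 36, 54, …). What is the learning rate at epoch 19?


n_drops = ⌊19/18⌋ = 1
lr = 0.2·0.1^1 = 0.2·0.1 = 0.02

0.02


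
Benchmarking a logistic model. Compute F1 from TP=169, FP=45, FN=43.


Precision = 169/214 = 0.7897
Recall = 169/212 = 0.7972
F1 = 2·P·R/(P+R) = 2·TP/(2·TP+FP+FN) = 338/(338+45+43) = 338/426 = 0.7934

0.7934


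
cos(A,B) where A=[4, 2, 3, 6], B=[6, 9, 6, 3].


A·B = 4·6 + 2·9 + 3·6 + 6·3 = 78
‖A‖ = √65 = 8.0623, ‖B‖ = √162 = 12.7279
cos = 78/(√65·√162) = 78/√10530 = 0.7601

0.7601


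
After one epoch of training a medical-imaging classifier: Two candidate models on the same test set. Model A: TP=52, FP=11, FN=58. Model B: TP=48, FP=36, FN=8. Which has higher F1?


Model A: P=52/63=0.8254, R=52/110=0.4727, F1=2PR/(P+R)=2TP/(2TP+FP+FN)=104/173=0.6012
Model B: P=48/84=0.5714, R=48/56=0.8571, F1=2PR/(P+R)=2TP/(2TP+FP+FN)=96/140=0.6857
0.6012 < 0.6857 → Model B

Model B


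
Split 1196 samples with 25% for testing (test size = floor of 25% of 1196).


Test = ⌊1196·25/100⌋ = 299
Train = 1196 - 299 = 897

Train: 897, Test: 299


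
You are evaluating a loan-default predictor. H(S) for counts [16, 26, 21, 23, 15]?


Probabilities: [16/101, 26/101, 21/101, 23/101, 15/101] ≈ [0.1584, 0.2574, 0.2079, 0.2277, 0.1485]
H = -((16/101)·log₂(16/101) + (26/101)·log₂(26/101) + (21/101)·log₂(21/101) + (23/101)·log₂(23/101) + (15/101)·log₂(15/101))
  = 2.2909 bits

2.2909 bits


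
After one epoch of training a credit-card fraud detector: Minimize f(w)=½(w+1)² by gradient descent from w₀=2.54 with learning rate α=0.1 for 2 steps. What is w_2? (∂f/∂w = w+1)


step 1: grad = 2.54+1 = 3.54; w = 2.54 - 0.1·(3.54) = 2.186
step 2: grad = 2.186+1 = 3.186; w = 2.186 - 0.1·(3.186) = 1.8674

1.8674


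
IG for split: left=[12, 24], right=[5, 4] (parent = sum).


Parent = [17, 28], H_parent = 0.9565
H_left = 0.9183 (n=36), H_right = 0.9911 (n=9)
H_children = (36/45)·0.9183 + (9/45)·0.9911 = 0.9329
IG = 0.9565 - 0.9329 = 0.0236

0.0236


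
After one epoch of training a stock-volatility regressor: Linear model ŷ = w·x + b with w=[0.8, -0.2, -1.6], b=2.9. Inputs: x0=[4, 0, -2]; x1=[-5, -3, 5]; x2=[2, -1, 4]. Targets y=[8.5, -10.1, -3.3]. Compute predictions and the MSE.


ŷ0 = (0.8)·(4) + (-0.2)·(0) + (-1.6)·(-2) + 2.9 = 9.3
ŷ1 = (0.8)·(-5) + (-0.2)·(-3) + (-1.6)·(5) + 2.9 = -8.5
ŷ2 = (0.8)·(2) + (-0.2)·(-1) + (-1.6)·(4) + 2.9 = -1.7
errors² = [0.64, 2.56, 2.56]
MSE = 5.7600/3 = 1.92

1.92


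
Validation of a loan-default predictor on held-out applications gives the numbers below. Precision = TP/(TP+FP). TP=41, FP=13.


Precision = TP/(TP+FP)
= 41/(41+13)
= 41/54 = 75.93%

75.93%


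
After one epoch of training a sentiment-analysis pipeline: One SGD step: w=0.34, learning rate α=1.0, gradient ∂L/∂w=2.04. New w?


w_new = w - α·∇
= 0.34 - 1.0·2.04
= 0.34 - 2.04
= -1.7

-1.7


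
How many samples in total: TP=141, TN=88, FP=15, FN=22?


Total = TP + TN + FP + FN
= 141 + 88 + 15 + 22
= 266
(Predicted positive: 156, predicted negative: 110)

266


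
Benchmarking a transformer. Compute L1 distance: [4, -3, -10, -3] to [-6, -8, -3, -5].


d = |4+ 6| + |-3+ 8| + |-10+ 3| + |-3+ 5|
  = 10 + 5 + 7 + 2
  = 24

24


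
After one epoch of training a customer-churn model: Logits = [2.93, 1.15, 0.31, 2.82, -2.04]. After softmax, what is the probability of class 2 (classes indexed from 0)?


Exponentials: e^2.93=18.7276, e^1.15=3.1582, e^0.31=1.3634, e^2.82=16.7769, e^-2.04=0.13
Sum = 40.1561
Softmax = [0.4664, 0.0786, 0.034, 0.4178, 0.0032]
p[2] = 1.3634/40.1561 = 0.034

0.034


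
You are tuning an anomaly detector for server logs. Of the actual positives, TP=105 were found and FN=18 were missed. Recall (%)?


Recall = TP/(TP+FN)
= 105/(105+18)
= 105/123 = 85.37%

85.37%


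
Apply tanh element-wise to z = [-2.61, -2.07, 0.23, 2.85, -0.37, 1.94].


tanh(-2.61) = -0.9892
tanh(-2.07) = -0.9687
tanh(0.23) = 0.226
tanh(2.85) = 0.9933
tanh(-0.37) = -0.354
tanh(1.94) = 0.9595
result = [-0.9892, -0.9687, 0.226, 0.9933, -0.354, 0.9595]

[-0.9892, -0.9687, 0.226, 0.9933, -0.354, 0.9595]


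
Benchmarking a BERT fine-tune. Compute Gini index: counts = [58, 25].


Probabilities: [58/83, 25/83] ≈ [0.6988, 0.3012]
Σpᵢ² = (3364 + 625)/83² = 3989/6889
Gini = 1 - Σpᵢ² = 1 - 3989/6889 = 0.421

0.421


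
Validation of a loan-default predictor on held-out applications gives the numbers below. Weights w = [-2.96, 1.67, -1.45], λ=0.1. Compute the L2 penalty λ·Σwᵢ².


‖w‖₂² = (-2.96)² + (1.67)² + (-1.45)²
     = 8.7616 + 2.7889 + 2.1025
     = 13.653
λ·‖w‖₂² = 0.1·13.653 = 1.3653

1.3653


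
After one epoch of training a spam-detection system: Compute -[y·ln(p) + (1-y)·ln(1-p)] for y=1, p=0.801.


BCE = -[y·ln(p) + (1-y)·ln(1-p)]
= -1·ln(0.801) - 0
= -ln(0.801) = 0.2219

0.2219


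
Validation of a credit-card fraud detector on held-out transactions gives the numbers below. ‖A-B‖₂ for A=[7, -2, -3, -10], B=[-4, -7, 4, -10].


d = √((7+ 4)² + (-2+ 7)² + (-3-4)² + (-10+ 10)²)
  = √(121 + 25 + 49 + 0)
  = √195 = 13.9642

13.9642


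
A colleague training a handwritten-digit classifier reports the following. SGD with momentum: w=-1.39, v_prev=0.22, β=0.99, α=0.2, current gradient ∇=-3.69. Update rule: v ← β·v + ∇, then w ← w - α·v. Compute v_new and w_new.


v_new = 0.99·0.22 - 3.69 = 0.2178 - 3.69 = -3.4722
w_new = -1.39 - 0.2·-3.4722 = -1.39 + 0.69444 = -0.69556

v_new=-3.4722, w_new=-0.69556


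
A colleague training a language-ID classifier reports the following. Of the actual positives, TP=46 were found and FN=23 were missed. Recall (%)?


Recall = TP/(TP+FN)
= 46/(46+23)
= 46/69 = 66.67%

66.67%


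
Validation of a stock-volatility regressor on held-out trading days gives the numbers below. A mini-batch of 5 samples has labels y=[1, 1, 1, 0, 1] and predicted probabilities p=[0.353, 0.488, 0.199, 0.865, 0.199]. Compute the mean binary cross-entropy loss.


L[0] = -ln(0.353) = 1.0413
L[1] = -ln(0.488) = 0.7174
L[2] = -ln(0.199) = 1.6145
L[3] = -ln(1-0.865) = -ln(0.135) = 2.0025
L[4] = -ln(0.199) = 1.6145
mean = (1.0413 + 0.7174 + 1.6145 + 2.0025 + 1.6145)/5 = 1.398

1.398


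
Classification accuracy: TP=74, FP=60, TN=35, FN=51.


Accuracy = (TP+TN)/(TP+TN+FP+FN)
= (74+35)/(220)
= 109/220 = 49.55%

49.55%


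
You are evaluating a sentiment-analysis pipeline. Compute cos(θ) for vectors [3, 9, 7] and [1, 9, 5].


A·B = 3·1 + 9·9 + 7·5 = 119
‖A‖ = √139 = 11.7898, ‖B‖ = √107 = 10.3441
cos = 119/(√139·√107) = 119/√14873 = 0.9758

0.9758


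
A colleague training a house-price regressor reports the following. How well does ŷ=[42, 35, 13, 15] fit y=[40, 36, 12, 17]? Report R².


ȳ = 26.25
SS_res = Σ(y-ŷ)² = 10
SS_tot = Σ(y-ȳ)² = 572.75
R² = 1 - SS_res/SS_tot = 1 - 0.0175 = 0.9825

0.9825


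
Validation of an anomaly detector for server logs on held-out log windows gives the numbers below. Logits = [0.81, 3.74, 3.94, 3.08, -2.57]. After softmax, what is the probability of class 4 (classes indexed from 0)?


Exponentials: e^0.81=2.2479, e^3.74=42.098, e^3.94=51.4186, e^3.08=21.7584, e^-2.57=0.0765
Sum = 117.5994
Softmax = [0.0191, 0.358, 0.4372, 0.185, 0.0007]
p[4] = 0.0765/117.5994 = 0.0007

0.0007


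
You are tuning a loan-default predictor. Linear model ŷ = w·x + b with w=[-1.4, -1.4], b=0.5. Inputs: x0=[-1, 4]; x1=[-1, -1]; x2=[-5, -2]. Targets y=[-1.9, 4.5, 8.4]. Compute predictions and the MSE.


ŷ0 = (-1.4)·(-1) + (-1.4)·(4) + 0.5 = -3.7
ŷ1 = (-1.4)·(-1) + (-1.4)·(-1) + 0.5 = 3.3
ŷ2 = (-1.4)·(-5) + (-1.4)·(-2) + 0.5 = 10.3
errors² = [3.24, 1.44, 3.61]
MSE = 8.2900/3 = 2.7633

2.7633


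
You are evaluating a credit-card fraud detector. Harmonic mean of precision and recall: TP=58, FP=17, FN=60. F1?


Precision = 58/75 = 0.7733
Recall = 58/118 = 0.4915
F1 = 2·P·R/(P+R) = 2·TP/(2·TP+FP+FN) = 116/(116+17+60) = 116/193 = 0.601

0.601


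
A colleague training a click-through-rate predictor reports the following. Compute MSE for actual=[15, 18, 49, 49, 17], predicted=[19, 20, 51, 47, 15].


Squared errors: (15-19)²=16, (18-20)²=4, (49-51)²=4, (49-47)²=4, (17-15)²=4
Sum = 32
MSE = 32/5 = 32/5

32/5


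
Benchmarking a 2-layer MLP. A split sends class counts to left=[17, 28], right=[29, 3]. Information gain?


Parent = [46, 31], H_parent = 0.9724
H_left = 0.9565 (n=45), H_right = 0.4489 (n=32)
H_children = (45/77)·0.9565 + (32/77)·0.4489 = 0.7455
IG = 0.9724 - 0.7455 = 0.2269

0.2269


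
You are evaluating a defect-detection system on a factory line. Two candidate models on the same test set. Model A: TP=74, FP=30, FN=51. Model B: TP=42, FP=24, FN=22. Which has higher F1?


Model A: P=74/104=0.7115, R=74/125=0.592, F1=2PR/(P+R)=2TP/(2TP+FP+FN)=148/229=0.6463
Model B: P=42/66=0.6364, R=42/64=0.6562, F1=2PR/(P+R)=2TP/(2TP+FP+FN)=84/130=0.6462
0.6463 > 0.6462 → Model A

Model A


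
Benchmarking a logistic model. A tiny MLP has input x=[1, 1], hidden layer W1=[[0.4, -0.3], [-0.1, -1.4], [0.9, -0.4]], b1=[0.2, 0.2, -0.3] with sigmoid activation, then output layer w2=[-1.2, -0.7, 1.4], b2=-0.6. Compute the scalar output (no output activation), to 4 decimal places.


z1[0] = (0.4)·(1) + (-0.3)·(1) + 0.2 = 0.3
z1[1] = (-0.1)·(1) + (-1.4)·(1) + 0.2 = -1.3
z1[2] = (0.9)·(1) + (-0.4)·(1) - 0.3 = 0.2
h = sigmoid(z1) = [0.5744, 0.2142, 0.5498]
output = (-1.2)·(0.5744) + (-0.7)·(0.2142) + (1.4)·(0.5498) - 0.6 = -0.6695

-0.6695


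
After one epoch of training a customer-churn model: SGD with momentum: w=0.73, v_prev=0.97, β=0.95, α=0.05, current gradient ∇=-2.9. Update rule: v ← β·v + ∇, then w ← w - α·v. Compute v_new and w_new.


v_new = 0.95·0.97 - 2.9 = 0.9215 - 2.9 = -1.9785
w_new = 0.73 - 0.05·-1.9785 = 0.73 + 0.098925 = 0.828925

v_new=-1.9785, w_new=0.828925
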